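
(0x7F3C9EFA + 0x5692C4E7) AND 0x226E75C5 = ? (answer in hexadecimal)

0x4E61C1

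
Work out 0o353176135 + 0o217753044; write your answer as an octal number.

0o573151201

Add column by column in base 8, right to left:
  5+4 = 1 carry 1
  3+4+1 = 0 carry 1
  1+0+1 = 2
  6+3 = 1 carry 1
  7+5+1 = 5 carry 1
  1+7+1 = 1 carry 1
  3+7+1 = 3 carry 1
  5+1+1 = 7
  3+2 = 5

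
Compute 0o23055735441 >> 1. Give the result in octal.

0o11426756620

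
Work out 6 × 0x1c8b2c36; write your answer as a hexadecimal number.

0xab430944

Multiply each base-16 digit by 6, carrying:
  6×6 = 36 → write 4 carry 2
  3×6+2 = 20 → write 4 carry 1
  c×6+1 = 73 → write 9 carry 4
  2×6+4 = 16 → write 0 carry 1
  b×6+1 = 67 → write 3 carry 4
  8×6+4 = 52 → write 4 carry 3
  c×6+3 = 75 → write b carry 4
  1×6+4 = 10 → write a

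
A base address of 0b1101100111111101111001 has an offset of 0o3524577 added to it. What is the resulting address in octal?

0o21224370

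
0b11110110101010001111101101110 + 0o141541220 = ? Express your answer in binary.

0b100000010110111110000111111110

0o141541220 = 0b1100001101100001010010000 in binary.
Add column by column in base 2, right to left:
  0+0 = 0
  1+0 = 1
  1+0 = 1
  1+0 = 1
  0+1 = 1
  1+0 = 1
  1+0 = 1
  0+1 = 1
  1+0 = 1
  1+1 = 0 carry 1
  1+0+1 = 0 carry 1
  1+0+1 = 0 carry 1
  1+0+1 = 0 carry 1
  0+0+1 = 1
  0+1 = 1
  0+1 = 1
  1+0 = 1
  0+1 = 1
  1+1 = 0 carry 1
  0+0+1 = 1
  1+0 = 1
  0+0 = 0
  1+0 = 1
  1+1 = 0 carry 1
  0+1+1 = 0 carry 1
  1+0+1 = 0 carry 1
  1+0+1 = 0 carry 1
  1+0+1 = 0 carry 1
  1+0+1 = 0 carry 1
  final carry 1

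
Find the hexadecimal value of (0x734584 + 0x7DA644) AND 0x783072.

0x702040

Add column by column in base 16, right to left:
  4+4 = 8
  8+4 = C
  5+6 = B
  4+A = E
  3+D = 0 carry 1
  7+7+1 = F
Sum = 0xF0EBC8; now AND with 0x783072:
  F&7=7, 0&8=0, E&3=2, B&0=0, C&7=4, 8&2=0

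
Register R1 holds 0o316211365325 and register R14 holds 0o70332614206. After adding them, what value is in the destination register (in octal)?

0o406544201533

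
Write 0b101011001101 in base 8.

Group the bits in threes: 101 011 001 101 → 5315.

0o5315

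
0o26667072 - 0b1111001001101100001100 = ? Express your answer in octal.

0o7551456

0b1111001001101100001100 = 0o17115414 in octal.
Subtract column by column in base 8:
  2-4 → 6 (borrow)
  7-1-1 → 5
  0-4 → 4 (borrow)
  7-5-1 → 1
  6-1 → 5
  6-1 → 5
  6-7 → 7 (borrow)
  2-1-1 → 0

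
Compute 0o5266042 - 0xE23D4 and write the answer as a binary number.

0b1110100100001001110

0o5266042 = 0b101010110110000100010 in binary.
0xE23D4 = 0b11100010001111010100 in binary.
Subtract column by column in base 2:
  0-0 → 0
  1-0 → 1
  0-1 → 1 (borrow)
  0-0-1 → 1 (borrow)
  0-1-1 → 0 (borrow)
  1-0-1 → 0
  0-1 → 1 (borrow)
  0-1-1 → 0 (borrow)
  0-1-1 → 0 (borrow)
  0-1-1 → 0 (borrow)
  1-0-1 → 0
  1-0 → 1
  0-0 → 0
  1-1 → 0
  1-0 → 1
  0-0 → 0
  1-0 → 1
  0-1 → 1 (borrow)
  1-1-1 → 1 (borrow)
  0-1-1 → 0 (borrow)
  1-0-1 → 0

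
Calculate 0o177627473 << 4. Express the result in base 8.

0o3774571660

4 bits is not a whole number of base-8 digits; in binary: 1111111110010111100111011 << 4 = 11111111100101111001110110000.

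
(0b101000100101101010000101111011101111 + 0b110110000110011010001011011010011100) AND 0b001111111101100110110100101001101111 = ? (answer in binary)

Add column by column in base 2, right to left:
  1+0 = 1
  1+0 = 1
  1+1 = 0 carry 1
  1+1+1 = 1 carry 1
  0+1+1 = 0 carry 1
  1+0+1 = 0 carry 1
  1+0+1 = 0 carry 1
  1+1+1 = 1 carry 1
  0+0+1 = 1
  1+1 = 0 carry 1
  1+1+1 = 1 carry 1
  1+0+1 = 0 carry 1
  1+1+1 = 1 carry 1
  0+1+1 = 0 carry 1
  1+0+1 = 0 carry 1
  0+1+1 = 0 carry 1
  0+0+1 = 1
  0+0 = 0
  0+0 = 0
  1+1 = 0 carry 1
  0+0+1 = 1
  1+1 = 0 carry 1
  0+1+1 = 0 carry 1
  1+0+1 = 0 carry 1
  1+0+1 = 0 carry 1
  0+1+1 = 0 carry 1
  1+1+1 = 1 carry 1
  0+0+1 = 1
  0+0 = 0
  1+0 = 1
  0+0 = 0
  0+1 = 1
  0+1 = 1
  1+0 = 1
  0+1 = 1
  1+1 = 0 carry 1
  final carry 1
Sum = 0b1011110101100000100010001010110001011; now AND with 0b001111111101100110110100101001101111:
  1011110101100000100010001010110001011
& 0001111111101100110110100101001101111
= 0001110101100000100010000000000001011

0b1110101100000100010000000000001011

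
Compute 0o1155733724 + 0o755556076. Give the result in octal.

Add column by column in base 8, right to left:
  4+6 = 2 carry 1
  2+7+1 = 2 carry 1
  7+0+1 = 0 carry 1
  3+6+1 = 2 carry 1
  3+5+1 = 1 carry 1
  7+5+1 = 5 carry 1
  5+5+1 = 3 carry 1
  5+5+1 = 3 carry 1
  1+7+1 = 1 carry 1
  1+0+1 = 2

0o2133512022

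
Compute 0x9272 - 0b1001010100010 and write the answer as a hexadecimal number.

0b1001010100010 = 0x12A2 in hexadecimal.
Subtract column by column in base 16:
  2-2 → 0
  7-A → D (borrow)
  2-2-1 → F (borrow)
  9-1-1 → 7

0x7FD0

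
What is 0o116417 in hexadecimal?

Each octal digit is 3 bits: 1=001 1=001 6=110 4=100 1=001 7=111.
Group the bits into nibbles: 1001 1101 0000 1111 → 9d0f.

0x9d0f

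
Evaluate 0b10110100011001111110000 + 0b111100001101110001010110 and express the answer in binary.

Add column by column in base 2, right to left:
  0+0 = 0
  0+1 = 1
  0+1 = 1
  0+0 = 0
  1+1 = 0 carry 1
  1+0+1 = 0 carry 1
  1+1+1 = 1 carry 1
  1+0+1 = 0 carry 1
  1+0+1 = 0 carry 1
  1+0+1 = 0 carry 1
  0+1+1 = 0 carry 1
  0+1+1 = 0 carry 1
  1+1+1 = 1 carry 1
  1+0+1 = 0 carry 1
  0+1+1 = 0 carry 1
  0+1+1 = 0 carry 1
  0+0+1 = 1
  1+0 = 1
  0+0 = 0
  1+0 = 1
  1+1 = 0 carry 1
  0+1+1 = 0 carry 1
  1+1+1 = 1 carry 1
  0+1+1 = 0 carry 1
  final carry 1

0b1010010110001000001000110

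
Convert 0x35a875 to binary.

0b1101011010100001110101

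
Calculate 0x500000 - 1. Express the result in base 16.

0x4FFFFF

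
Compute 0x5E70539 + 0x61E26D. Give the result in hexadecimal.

0x648E7A6

Add column by column in base 16, right to left:
  9+D = 6 carry 1
  3+6+1 = A
  5+2 = 7
  0+E = E
  7+1 = 8
  E+6 = 4 carry 1
  5+0+1 = 6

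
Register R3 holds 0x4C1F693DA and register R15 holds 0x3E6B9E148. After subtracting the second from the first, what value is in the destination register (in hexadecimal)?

Subtract column by column in base 16:
  A-8 → 2
  D-4 → 9
  3-1 → 2
  9-E → B (borrow)
  6-9-1 → C (borrow)
  F-B-1 → 3
  1-6 → B (borrow)
  C-E-1 → D (borrow)
  4-3-1 → 0

0xDB3CB292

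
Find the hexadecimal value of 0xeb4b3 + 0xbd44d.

Add column by column in base 16, right to left:
  3+d = 0 carry 1
  b+4+1 = 0 carry 1
  4+4+1 = 9
  b+d = 8 carry 1
  e+b+1 = a carry 1
  final carry 1

0x1a8900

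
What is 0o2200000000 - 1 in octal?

The trailing 8 digits are 0, so subtracting 1 borrows through: they become 7 and the next digit up decrements.

0o2177777777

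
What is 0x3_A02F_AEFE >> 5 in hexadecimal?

5 bits is not a whole number of base-16 digits; in binary: 1110100000001011111010111011111110 >> 5 = 11101000000010111110101110111.

0x1D017D77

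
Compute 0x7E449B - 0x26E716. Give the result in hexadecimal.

Subtract column by column in base 16:
  B-6 → 5
  9-1 → 8
  4-7 → D (borrow)
  4-E-1 → 5 (borrow)
  E-6-1 → 7
  7-2 → 5

0x575D85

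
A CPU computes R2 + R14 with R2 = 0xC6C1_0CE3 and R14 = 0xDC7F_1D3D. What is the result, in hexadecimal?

0x1A3402A20

Add column by column in base 16, right to left:
  3+D = 0 carry 1
  E+3+1 = 2 carry 1
  C+D+1 = A carry 1
  0+1+1 = 2
  1+F = 0 carry 1
  C+7+1 = 4 carry 1
  6+C+1 = 3 carry 1
  C+D+1 = A carry 1
  final carry 1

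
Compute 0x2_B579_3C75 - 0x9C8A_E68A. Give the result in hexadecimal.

0x218EE55EB

Subtract column by column in base 16:
  5-A → B (borrow)
  7-8-1 → E (borrow)
  C-6-1 → 5
  3-E → 5 (borrow)
  9-A-1 → E (borrow)
  7-8-1 → E (borrow)
  5-C-1 → 8 (borrow)
  B-9-1 → 1
  2-0 → 2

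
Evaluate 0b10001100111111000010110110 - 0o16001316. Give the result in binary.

0b1111110111110110111101000

0o16001316 = 0b1110000000001011001110 in binary.
Subtract column by column in base 2:
  0-0 → 0
  1-1 → 0
  1-1 → 0
  0-1 → 1 (borrow)
  1-0-1 → 0
  1-0 → 1
  0-1 → 1 (borrow)
  1-1-1 → 1 (borrow)
  0-0-1 → 1 (borrow)
  0-1-1 → 0 (borrow)
  0-0-1 → 1 (borrow)
  0-0-1 → 1 (borrow)
  1-0-1 → 0
  1-0 → 1
  1-0 → 1
  1-0 → 1
  1-0 → 1
  1-0 → 1
  0-0 → 0
  0-1 → 1 (borrow)
  1-1-1 → 1 (borrow)
  1-1-1 → 1 (borrow)
  0-0-1 → 1 (borrow)
  0-0-1 → 1 (borrow)
  0-0-1 → 1 (borrow)
  1-0-1 → 0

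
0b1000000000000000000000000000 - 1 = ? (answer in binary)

0b111111111111111111111111111

The trailing 27 digits are 0, so subtracting 1 borrows through: they become 1 and the next digit up decrements.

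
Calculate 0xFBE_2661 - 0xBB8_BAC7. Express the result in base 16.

0x4056B9A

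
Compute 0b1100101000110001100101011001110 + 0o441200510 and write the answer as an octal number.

0b1100101000110001100101011001110 = 0o14506145316 in octal.
Add column by column in base 8, right to left:
  6+0 = 6
  1+1 = 2
  3+5 = 0 carry 1
  5+0+1 = 6
  4+0 = 4
  1+2 = 3
  6+1 = 7
  0+4 = 4
  5+4 = 1 carry 1
  4+0+1 = 5
  1+0 = 1

0o15147346026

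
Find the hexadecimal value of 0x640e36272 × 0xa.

0x3e88e1d874

Multiply each base-16 digit by 10, carrying:
  2×10 = 20 → write 4 carry 1
  7×10+1 = 71 → write 7 carry 4
  2×10+4 = 24 → write 8 carry 1
  6×10+1 = 61 → write d carry 3
  3×10+3 = 33 → write 1 carry 2
  e×10+2 = 142 → write e carry 8
  0×10+8 = 8 → write 8
  4×10 = 40 → write 8 carry 2
  6×10+2 = 62 → write e carry 3
  remaining carry: 3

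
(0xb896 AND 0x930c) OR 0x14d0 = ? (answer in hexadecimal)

0xb896 AND 0x930c = 0x9004.
Then OR with 0x14d0.

0x94d4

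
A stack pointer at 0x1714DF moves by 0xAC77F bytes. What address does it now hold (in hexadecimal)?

0x21DC5E

Add column by column in base 16, right to left:
  F+F = E carry 1
  D+7+1 = 5 carry 1
  4+7+1 = C
  1+C = D
  7+A = 1 carry 1
  1+0+1 = 2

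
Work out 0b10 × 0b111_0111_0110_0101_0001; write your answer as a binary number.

0b11101110110010100010

Multiply each base-2 digit by 2, carrying:
  1×2 = 2 → write 0 carry 1
  0×2+1 = 1 → write 1
  0×2 = 0 → write 0
  0×2 = 0 → write 0
  1×2 = 2 → write 0 carry 1
  0×2+1 = 1 → write 1
  1×2 = 2 → write 0 carry 1
  0×2+1 = 1 → write 1
  0×2 = 0 → write 0
  1×2 = 2 → write 0 carry 1
  1×2+1 = 3 → write 1 carry 1
  0×2+1 = 1 → write 1
  1×2 = 2 → write 0 carry 1
  1×2+1 = 3 → write 1 carry 1
  1×2+1 = 3 → write 1 carry 1
  0×2+1 = 1 → write 1
  1×2 = 2 → write 0 carry 1
  1×2+1 = 3 → write 1 carry 1
  1×2+1 = 3 → write 1 carry 1
  remaining carry: 1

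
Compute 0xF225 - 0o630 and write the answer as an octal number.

0xF225 = 0o171045 in octal.
Subtract column by column in base 8:
  5-0 → 5
  4-3 → 1
  0-6 → 2 (borrow)
  1-0-1 → 0
  7-0 → 7
  1-0 → 1

0o170215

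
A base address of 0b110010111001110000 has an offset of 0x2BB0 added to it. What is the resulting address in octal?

0o655040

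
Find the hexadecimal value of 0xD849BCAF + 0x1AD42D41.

Add column by column in base 16, right to left:
  F+1 = 0 carry 1
  A+4+1 = F
  C+D = 9 carry 1
  B+2+1 = E
  9+4 = D
  4+D = 1 carry 1
  8+A+1 = 3 carry 1
  D+1+1 = F

0xF31DE9F0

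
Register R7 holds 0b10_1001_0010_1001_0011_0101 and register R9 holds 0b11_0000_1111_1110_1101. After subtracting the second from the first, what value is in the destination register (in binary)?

Subtract column by column in base 2:
  1-1 → 0
  0-0 → 0
  1-1 → 0
  0-1 → 1 (borrow)
  1-0-1 → 0
  1-1 → 0
  0-1 → 1 (borrow)
  0-1-1 → 0 (borrow)
  1-1-1 → 1 (borrow)
  0-1-1 → 0 (borrow)
  0-1-1 → 0 (borrow)
  1-1-1 → 1 (borrow)
  0-0-1 → 1 (borrow)
  1-0-1 → 0
  0-0 → 0
  0-0 → 0
  1-1 → 0
  0-1 → 1 (borrow)
  0-0-1 → 1 (borrow)
  1-0-1 → 0
  0-0 → 0
  1-0 → 1

0b1001100001100101001000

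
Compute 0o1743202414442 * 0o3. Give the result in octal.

Multiply each base-8 digit by 3, carrying:
  2×3 = 6 → write 6
  4×3 = 12 → write 4 carry 1
  4×3+1 = 13 → write 5 carry 1
  4×3+1 = 13 → write 5 carry 1
  1×3+1 = 4 → write 4
  4×3 = 12 → write 4 carry 1
  2×3+1 = 7 → write 7
  0×3 = 0 → write 0
  2×3 = 6 → write 6
  3×3 = 9 → write 1 carry 1
  4×3+1 = 13 → write 5 carry 1
  7×3+1 = 22 → write 6 carry 2
  1×3+2 = 5 → write 5

0o5651607445546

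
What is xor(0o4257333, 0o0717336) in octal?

0o4540005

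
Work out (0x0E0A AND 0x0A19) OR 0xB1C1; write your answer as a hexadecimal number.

0xBBC9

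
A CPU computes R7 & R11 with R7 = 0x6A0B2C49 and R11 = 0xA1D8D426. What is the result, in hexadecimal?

AND each hex digit independently (no carries):
  6&A=2, A&1=0, 0&D=0, B&8=8, 2&D=0, C&4=4, 4&2=0, 9&6=0

0x20080400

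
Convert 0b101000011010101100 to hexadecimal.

Group the bits into nibbles: 0010 1000 0110 1010 1100 → 286ac.

0x286ac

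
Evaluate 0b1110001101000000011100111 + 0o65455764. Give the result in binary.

0b10100111001101110011011011

0o65455764 = 0b110101100101101111110100 in binary.
Add column by column in base 2, right to left:
  1+0 = 1
  1+0 = 1
  1+1 = 0 carry 1
  0+0+1 = 1
  0+1 = 1
  1+1 = 0 carry 1
  1+1+1 = 1 carry 1
  1+1+1 = 1 carry 1
  0+1+1 = 0 carry 1
  0+1+1 = 0 carry 1
  0+0+1 = 1
  0+1 = 1
  0+1 = 1
  0+0 = 0
  0+1 = 1
  1+0 = 1
  0+0 = 0
  1+1 = 0 carry 1
  1+1+1 = 1 carry 1
  0+0+1 = 1
  0+1 = 1
  0+0 = 0
  1+1 = 0 carry 1
  1+1+1 = 1 carry 1
  1+0+1 = 0 carry 1
  final carry 1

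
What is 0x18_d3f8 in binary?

Expand each hex digit to 4 bits: 1=0001 8=1000 d=1101 3=0011 f=1111 8=1000.

0b110001101001111111000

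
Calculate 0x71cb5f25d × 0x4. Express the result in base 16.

Multiply each base-16 digit by 4, carrying:
  d×4 = 52 → write 4 carry 3
  5×4+3 = 23 → write 7 carry 1
  2×4+1 = 9 → write 9
  f×4 = 60 → write c carry 3
  5×4+3 = 23 → write 7 carry 1
  b×4+1 = 45 → write d carry 2
  c×4+2 = 50 → write 2 carry 3
  1×4+3 = 7 → write 7
  7×4 = 28 → write c carry 1
  remaining carry: 1

0x1c72d7c974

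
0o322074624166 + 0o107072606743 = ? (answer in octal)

0o431167433131

Add column by column in base 8, right to left:
  6+3 = 1 carry 1
  6+4+1 = 3 carry 1
  1+7+1 = 1 carry 1
  4+6+1 = 3 carry 1
  2+0+1 = 3
  6+6 = 4 carry 1
  4+2+1 = 7
  7+7 = 6 carry 1
  0+0+1 = 1
  2+7 = 1 carry 1
  2+0+1 = 3
  3+1 = 4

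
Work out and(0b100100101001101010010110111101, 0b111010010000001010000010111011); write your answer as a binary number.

0b100000000000001010000010111001

AND bit by bit (1 only where both bits are 1):
  100100101001101010010110111101
& 111010010000001010000010111011
= 100000000000001010000010111001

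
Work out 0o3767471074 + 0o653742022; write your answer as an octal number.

0o4643433116

Add column by column in base 8, right to left:
  4+2 = 6
  7+2 = 1 carry 1
  0+0+1 = 1
  1+2 = 3
  7+4 = 3 carry 1
  4+7+1 = 4 carry 1
  7+3+1 = 3 carry 1
  6+5+1 = 4 carry 1
  7+6+1 = 6 carry 1
  3+0+1 = 4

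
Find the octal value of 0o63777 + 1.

0o64000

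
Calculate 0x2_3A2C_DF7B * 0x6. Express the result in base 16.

0xD5D0D3CE2

Multiply each base-16 digit by 6, carrying:
  B×6 = 66 → write 2 carry 4
  7×6+4 = 46 → write E carry 2
  F×6+2 = 92 → write C carry 5
  D×6+5 = 83 → write 3 carry 5
  C×6+5 = 77 → write D carry 4
  2×6+4 = 16 → write 0 carry 1
  A×6+1 = 61 → write D carry 3
  3×6+3 = 21 → write 5 carry 1
  2×6+1 = 13 → write D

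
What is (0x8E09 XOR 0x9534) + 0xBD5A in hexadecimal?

First 0x8E09 XOR 0x9534 = 0x1B3D.
Add column by column in base 16, right to left:
  D+A = 7 carry 1
  3+5+1 = 9
  B+D = 8 carry 1
  1+B+1 = D

0xD897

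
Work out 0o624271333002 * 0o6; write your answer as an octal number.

Multiply each base-8 digit by 6, carrying:
  2×6 = 12 → write 4 carry 1
  0×6+1 = 1 → write 1
  0×6 = 0 → write 0
  3×6 = 18 → write 2 carry 2
  3×6+2 = 20 → write 4 carry 2
  3×6+2 = 20 → write 4 carry 2
  1×6+2 = 8 → write 0 carry 1
  7×6+1 = 43 → write 3 carry 5
  2×6+5 = 17 → write 1 carry 2
  4×6+2 = 26 → write 2 carry 3
  2×6+3 = 15 → write 7 carry 1
  6×6+1 = 37 → write 5 carry 4
  remaining carry: 4

0o4572130442014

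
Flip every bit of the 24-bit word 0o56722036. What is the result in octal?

Each oct digit d becomes 7−d:
  5→2, 6→1, 7→0, 2→5, 2→5, 0→7, 3→4, 6→1

0o21055741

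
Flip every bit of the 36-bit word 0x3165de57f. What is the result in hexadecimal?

Each hex digit d becomes f−d:
  3→c, 1→e, 6→9, 5→a, d→2, e→1, 5→a, 7→8, f→0

0xce9a21a80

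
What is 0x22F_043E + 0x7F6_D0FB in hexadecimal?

0xA25D539

Add column by column in base 16, right to left:
  E+B = 9 carry 1
  3+F+1 = 3 carry 1
  4+0+1 = 5
  0+D = D
  F+6 = 5 carry 1
  2+F+1 = 2 carry 1
  2+7+1 = A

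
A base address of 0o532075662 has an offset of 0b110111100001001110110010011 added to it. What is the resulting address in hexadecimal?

0o532075662 = 0x5687BB2 in hexadecimal.
0b110111100001001110110010011 = 0x6F09D93 in hexadecimal.
Add column by column in base 16, right to left:
  2+3 = 5
  B+9 = 4 carry 1
  B+D+1 = 9 carry 1
  7+9+1 = 1 carry 1
  8+0+1 = 9
  6+F = 5 carry 1
  5+6+1 = C

0xC591945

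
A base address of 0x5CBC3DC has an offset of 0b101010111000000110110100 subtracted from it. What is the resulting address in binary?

0b101001000000100001000101000

0x5CBC3DC = 0b101110010111100001111011100 in binary.
Subtract column by column in base 2:
  0-0 → 0
  0-0 → 0
  1-1 → 0
  1-0 → 1
  1-1 → 0
  0-1 → 1 (borrow)
  1-0-1 → 0
  1-1 → 0
  1-1 → 0
  1-0 → 1
  0-0 → 0
  0-0 → 0
  0-0 → 0
  0-0 → 0
  1-0 → 1
  1-1 → 0
  1-1 → 0
  1-1 → 0
  0-0 → 0
  1-1 → 0
  0-0 → 0
  0-1 → 1 (borrow)
  1-0-1 → 0
  1-1 → 0
  1-0 → 1
  0-0 → 0
  1-0 → 1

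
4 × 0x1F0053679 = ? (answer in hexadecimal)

0x7C014D9E4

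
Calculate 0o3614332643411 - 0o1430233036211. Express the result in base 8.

0o2164077605200

Subtract column by column in base 8:
  1-1 → 0
  1-1 → 0
  4-2 → 2
  3-6 → 5 (borrow)
  4-3-1 → 0
  6-0 → 6
  2-3 → 7 (borrow)
  3-3-1 → 7 (borrow)
  3-2-1 → 0
  4-0 → 4
  1-3 → 6 (borrow)
  6-4-1 → 1
  3-1 → 2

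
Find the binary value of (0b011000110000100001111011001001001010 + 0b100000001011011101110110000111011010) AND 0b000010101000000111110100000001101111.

0b101000000111110000000000100100

Add column by column in base 2, right to left:
  0+0 = 0
  1+1 = 0 carry 1
  0+0+1 = 1
  1+1 = 0 carry 1
  0+1+1 = 0 carry 1
  0+0+1 = 1
  1+1 = 0 carry 1
  0+1+1 = 0 carry 1
  0+1+1 = 0 carry 1
  1+0+1 = 0 carry 1
  0+0+1 = 1
  0+0 = 0
  1+0 = 1
  1+1 = 0 carry 1
  0+1+1 = 0 carry 1
  1+0+1 = 0 carry 1
  1+1+1 = 1 carry 1
  1+1+1 = 1 carry 1
  1+1+1 = 1 carry 1
  0+0+1 = 1
  0+1 = 1
  0+1 = 1
  0+1 = 1
  1+0 = 1
  0+1 = 1
  0+1 = 1
  0+0 = 0
  0+1 = 1
  1+0 = 1
  1+0 = 1
  0+0 = 0
  0+0 = 0
  0+0 = 0
  1+0 = 1
  1+0 = 1
  0+1 = 1
Sum = 0b111000111011111111110001010000100100; now AND with 0b000010101000000111110100000001101111:
  111000111011111111110001010000100100
& 000010101000000111110100000001101111
= 000000101000000111110000000000100100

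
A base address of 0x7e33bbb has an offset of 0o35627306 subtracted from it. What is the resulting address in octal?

0o733006365

0x7e33bbb = 0o770635673 in octal.
Subtract column by column in base 8:
  3-6 → 5 (borrow)
  7-0-1 → 6
  6-3 → 3
  5-7 → 6 (borrow)
  3-2-1 → 0
  6-6 → 0
  0-5 → 3 (borrow)
  7-3-1 → 3
  7-0 → 7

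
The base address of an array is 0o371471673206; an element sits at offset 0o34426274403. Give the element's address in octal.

0o426120167611

Add column by column in base 8, right to left:
  6+3 = 1 carry 1
  0+0+1 = 1
  2+4 = 6
  3+4 = 7
  7+7 = 6 carry 1
  6+2+1 = 1 carry 1
  1+6+1 = 0 carry 1
  7+2+1 = 2 carry 1
  4+4+1 = 1 carry 1
  1+4+1 = 6
  7+3 = 2 carry 1
  3+0+1 = 4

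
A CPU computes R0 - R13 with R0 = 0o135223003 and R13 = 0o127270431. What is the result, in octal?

0o5732352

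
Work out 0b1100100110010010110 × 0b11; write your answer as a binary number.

0b100101110010111000010

Multiply each base-2 digit by 3, carrying:
  0×3 = 0 → write 0
  1×3 = 3 → write 1 carry 1
  1×3+1 = 4 → write 0 carry 2
  0×3+2 = 2 → write 0 carry 1
  1×3+1 = 4 → write 0 carry 2
  0×3+2 = 2 → write 0 carry 1
  0×3+1 = 1 → write 1
  1×3 = 3 → write 1 carry 1
  0×3+1 = 1 → write 1
  0×3 = 0 → write 0
  1×3 = 3 → write 1 carry 1
  1×3+1 = 4 → write 0 carry 2
  0×3+2 = 2 → write 0 carry 1
  0×3+1 = 1 → write 1
  1×3 = 3 → write 1 carry 1
  0×3+1 = 1 → write 1
  0×3 = 0 → write 0
  1×3 = 3 → write 1 carry 1
  1×3+1 = 4 → write 0 carry 2
  remaining carry: 10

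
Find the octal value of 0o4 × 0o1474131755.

Multiply each base-8 digit by 4, carrying:
  5×4 = 20 → write 4 carry 2
  5×4+2 = 22 → write 6 carry 2
  7×4+2 = 30 → write 6 carry 3
  1×4+3 = 7 → write 7
  3×4 = 12 → write 4 carry 1
  1×4+1 = 5 → write 5
  4×4 = 16 → write 0 carry 2
  7×4+2 = 30 → write 6 carry 3
  4×4+3 = 19 → write 3 carry 2
  1×4+2 = 6 → write 6

0o6360547664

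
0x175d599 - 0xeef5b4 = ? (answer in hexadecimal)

Subtract column by column in base 16:
  9-4 → 5
  9-b → e (borrow)
  5-5-1 → f (borrow)
  d-f-1 → d (borrow)
  5-e-1 → 6 (borrow)
  7-e-1 → 8 (borrow)
  1-0-1 → 0

0x86dfe5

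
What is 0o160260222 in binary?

0b1110000010110000010010010

Each octal digit is 3 bits: 1=001 6=110 0=000 2=010 6=110 0=000 2=010 2=010 2=010.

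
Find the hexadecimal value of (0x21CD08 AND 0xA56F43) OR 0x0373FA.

0x237FFA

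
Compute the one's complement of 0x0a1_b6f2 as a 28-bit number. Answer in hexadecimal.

0xf5e490d

Each hex digit d becomes f−d:
  0→f, a→5, 1→e, b→4, 6→9, f→0, 2→d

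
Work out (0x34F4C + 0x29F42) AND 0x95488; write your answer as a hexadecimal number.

0x14488

Add column by column in base 16, right to left:
  C+2 = E
  4+4 = 8
  F+F = E carry 1
  4+9+1 = E
  3+2 = 5
Sum = 0x5EE8E; now AND with 0x95488:
  5&9=1, E&5=4, E&4=4, 8&8=8, E&8=8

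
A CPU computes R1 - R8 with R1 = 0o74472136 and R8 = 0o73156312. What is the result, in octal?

Subtract column by column in base 8:
  6-2 → 4
  3-1 → 2
  1-3 → 6 (borrow)
  2-6-1 → 3 (borrow)
  7-5-1 → 1
  4-1 → 3
  4-3 → 1
  7-7 → 0

0o1313624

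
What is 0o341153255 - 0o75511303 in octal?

0o243441752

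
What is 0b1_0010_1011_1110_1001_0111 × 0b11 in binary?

Multiply each base-2 digit by 3, carrying:
  1×3 = 3 → write 1 carry 1
  1×3+1 = 4 → write 0 carry 2
  1×3+2 = 5 → write 1 carry 2
  0×3+2 = 2 → write 0 carry 1
  1×3+1 = 4 → write 0 carry 2
  0×3+2 = 2 → write 0 carry 1
  0×3+1 = 1 → write 1
  1×3 = 3 → write 1 carry 1
  0×3+1 = 1 → write 1
  1×3 = 3 → write 1 carry 1
  1×3+1 = 4 → write 0 carry 2
  1×3+2 = 5 → write 1 carry 2
  1×3+2 = 5 → write 1 carry 2
  1×3+2 = 5 → write 1 carry 2
  0×3+2 = 2 → write 0 carry 1
  1×3+1 = 4 → write 0 carry 2
  0×3+2 = 2 → write 0 carry 1
  1×3+1 = 4 → write 0 carry 2
  0×3+2 = 2 → write 0 carry 1
  0×3+1 = 1 → write 1
  1×3 = 3 → write 1 carry 1
  remaining carry: 1

0b1110000011101111000101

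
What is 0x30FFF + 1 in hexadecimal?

The trailing 3 digits are F (max in base 16), so adding 1 cascades: they roll to 0 and the next digit up increments.

0x31000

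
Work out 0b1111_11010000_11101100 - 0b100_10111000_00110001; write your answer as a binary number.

0b10110001100010111011

Subtract column by column in base 2:
  0-1 → 1 (borrow)
  0-0-1 → 1 (borrow)
  1-0-1 → 0
  1-0 → 1
  0-1 → 1 (borrow)
  1-1-1 → 1 (borrow)
  1-0-1 → 0
  1-0 → 1
  0-0 → 0
  0-0 → 0
  0-0 → 0
  0-1 → 1 (borrow)
  1-1-1 → 1 (borrow)
  0-1-1 → 0 (borrow)
  1-0-1 → 0
  1-1 → 0
  1-0 → 1
  1-0 → 1
  1-1 → 0
  1-0 → 1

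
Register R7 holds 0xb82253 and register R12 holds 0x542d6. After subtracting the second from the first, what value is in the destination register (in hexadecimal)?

0xb2df7d

Subtract column by column in base 16:
  3-6 → d (borrow)
  5-d-1 → 7 (borrow)
  2-2-1 → f (borrow)
  2-4-1 → d (borrow)
  8-5-1 → 2
  b-0 → b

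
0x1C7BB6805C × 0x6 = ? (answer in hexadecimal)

0xAAE6470228

Multiply each base-16 digit by 6, carrying:
  C×6 = 72 → write 8 carry 4
  5×6+4 = 34 → write 2 carry 2
  0×6+2 = 2 → write 2
  8×6 = 48 → write 0 carry 3
  6×6+3 = 39 → write 7 carry 2
  B×6+2 = 68 → write 4 carry 4
  B×6+4 = 70 → write 6 carry 4
  7×6+4 = 46 → write E carry 2
  C×6+2 = 74 → write A carry 4
  1×6+4 = 10 → write A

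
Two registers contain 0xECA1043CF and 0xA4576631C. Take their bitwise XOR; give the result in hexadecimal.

XOR each hex digit independently (no carries):
  E^A=4, C^4=8, A^5=F, 1^7=6, 0^6=6, 4^6=2, 3^3=0, C^1=D, F^C=3

0x48F6620D3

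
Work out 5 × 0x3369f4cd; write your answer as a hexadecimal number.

0x10111c801

Multiply each base-16 digit by 5, carrying:
  d×5 = 65 → write 1 carry 4
  c×5+4 = 64 → write 0 carry 4
  4×5+4 = 24 → write 8 carry 1
  f×5+1 = 76 → write c carry 4
  9×5+4 = 49 → write 1 carry 3
  6×5+3 = 33 → write 1 carry 2
  3×5+2 = 17 → write 1 carry 1
  3×5+1 = 16 → write 0 carry 1
  remaining carry: 1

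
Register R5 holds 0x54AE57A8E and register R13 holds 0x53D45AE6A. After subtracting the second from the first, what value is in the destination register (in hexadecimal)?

0xD9FCC24

Subtract column by column in base 16:
  E-A → 4
  8-6 → 2
  A-E → C (borrow)
  7-A-1 → C (borrow)
  5-5-1 → F (borrow)
  E-4-1 → 9
  A-D → D (borrow)
  4-3-1 → 0
  5-5 → 0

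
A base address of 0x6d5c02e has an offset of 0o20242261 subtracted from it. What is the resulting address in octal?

0o645075575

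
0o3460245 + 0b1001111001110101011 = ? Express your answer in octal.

0b1001111001110101011 = 0o1171653 in octal.
Add column by column in base 8, right to left:
  5+3 = 0 carry 1
  4+5+1 = 2 carry 1
  2+6+1 = 1 carry 1
  0+1+1 = 2
  6+7 = 5 carry 1
  4+1+1 = 6
  3+1 = 4

0o4652120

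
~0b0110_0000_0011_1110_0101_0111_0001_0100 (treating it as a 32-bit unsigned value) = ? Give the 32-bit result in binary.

0b10011111110000011010100011101011

Invert each bit: 01100000001111100101011100010100 → 10011111110000011010100011101011.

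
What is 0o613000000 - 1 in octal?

The trailing 6 digits are 0, so subtracting 1 borrows through: they become 7 and the next digit up decrements.

0o612777777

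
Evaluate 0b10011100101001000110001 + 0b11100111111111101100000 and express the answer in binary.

Add column by column in base 2, right to left:
  1+0 = 1
  0+0 = 0
  0+0 = 0
  0+0 = 0
  1+0 = 1
  1+1 = 0 carry 1
  0+1+1 = 0 carry 1
  0+0+1 = 1
  0+1 = 1
  1+1 = 0 carry 1
  0+1+1 = 0 carry 1
  0+1+1 = 0 carry 1
  1+1+1 = 1 carry 1
  0+1+1 = 0 carry 1
  1+1+1 = 1 carry 1
  0+1+1 = 0 carry 1
  0+1+1 = 0 carry 1
  1+1+1 = 1 carry 1
  1+0+1 = 0 carry 1
  1+0+1 = 0 carry 1
  0+1+1 = 0 carry 1
  0+1+1 = 0 carry 1
  1+1+1 = 1 carry 1
  final carry 1

0b110000100101000110010001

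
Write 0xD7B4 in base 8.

Expand each hex digit to 4 bits: D=1101 7=0111 B=1011 4=0100.
Group the bits in threes: 001 101 011 110 110 100 → 153664.

0o153664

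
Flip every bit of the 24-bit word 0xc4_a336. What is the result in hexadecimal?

Each hex digit d becomes f−d:
  c→3, 4→b, a→5, 3→c, 3→c, 6→9

0x3b5cc9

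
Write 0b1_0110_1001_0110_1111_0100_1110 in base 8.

0o132267516

Group the bits in threes: 001 011 010 010 110 111 101 001 110 → 132267516.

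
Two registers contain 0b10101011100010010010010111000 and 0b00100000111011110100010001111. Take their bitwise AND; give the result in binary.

0b00100000100010010000010001000

AND bit by bit (1 only where both bits are 1):
  10101011100010010010010111000
& 00100000111011110100010001111
= 00100000100010010000010001000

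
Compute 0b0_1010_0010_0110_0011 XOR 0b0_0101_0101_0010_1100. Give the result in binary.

0b01111011101001111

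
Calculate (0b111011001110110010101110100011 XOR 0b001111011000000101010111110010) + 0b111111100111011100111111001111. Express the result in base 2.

First 0b111011001110110010101110100011 XOR 0b001111011000000101010111110010 = 0b110100010110110111111001010001.
Add column by column in base 2, right to left:
  1+1 = 0 carry 1
  0+1+1 = 0 carry 1
  0+1+1 = 0 carry 1
  0+1+1 = 0 carry 1
  1+0+1 = 0 carry 1
  0+0+1 = 1
  1+1 = 0 carry 1
  0+1+1 = 0 carry 1
  0+1+1 = 0 carry 1
  1+1+1 = 1 carry 1
  1+1+1 = 1 carry 1
  1+1+1 = 1 carry 1
  1+0+1 = 0 carry 1
  1+0+1 = 0 carry 1
  1+1+1 = 1 carry 1
  0+1+1 = 0 carry 1
  1+1+1 = 1 carry 1
  1+0+1 = 0 carry 1
  0+1+1 = 0 carry 1
  1+1+1 = 1 carry 1
  1+1+1 = 1 carry 1
  0+0+1 = 1
  1+0 = 1
  0+1 = 1
  0+1 = 1
  0+1 = 1
  1+1 = 0 carry 1
  0+1+1 = 0 carry 1
  1+1+1 = 1 carry 1
  1+1+1 = 1 carry 1
  final carry 1

0b1110011111110010100111000100000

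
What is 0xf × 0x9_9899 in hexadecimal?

Multiply each base-16 digit by 15, carrying:
  9×15 = 135 → write 7 carry 8
  9×15+8 = 143 → write f carry 8
  8×15+8 = 128 → write 0 carry 8
  9×15+8 = 143 → write f carry 8
  9×15+8 = 143 → write f carry 8
  remaining carry: 8

0x8ff0f7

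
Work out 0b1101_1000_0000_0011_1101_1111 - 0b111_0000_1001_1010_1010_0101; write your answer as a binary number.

0b11001110110100100111010

Subtract column by column in base 2:
  1-1 → 0
  1-0 → 1
  1-1 → 0
  1-0 → 1
  1-0 → 1
  0-1 → 1 (borrow)
  1-0-1 → 0
  1-1 → 0
  1-0 → 1
  1-1 → 0
  0-0 → 0
  0-1 → 1 (borrow)
  0-1-1 → 0 (borrow)
  0-0-1 → 1 (borrow)
  0-0-1 → 1 (borrow)
  0-1-1 → 0 (borrow)
  0-0-1 → 1 (borrow)
  0-0-1 → 1 (borrow)
  0-0-1 → 1 (borrow)
  1-0-1 → 0
  1-1 → 0
  0-1 → 1 (borrow)
  1-1-1 → 1 (borrow)
  1-0-1 → 0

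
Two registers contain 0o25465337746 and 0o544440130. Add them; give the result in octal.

Add column by column in base 8, right to left:
  6+0 = 6
  4+3 = 7
  7+1 = 0 carry 1
  7+0+1 = 0 carry 1
  3+4+1 = 0 carry 1
  3+4+1 = 0 carry 1
  5+4+1 = 2 carry 1
  6+4+1 = 3 carry 1
  4+5+1 = 2 carry 1
  5+0+1 = 6
  2+0 = 2

0o26232000076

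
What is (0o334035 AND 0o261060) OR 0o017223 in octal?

0o237223

0o334035 AND 0o261060 = 0o220020.
Then OR with 0o017223.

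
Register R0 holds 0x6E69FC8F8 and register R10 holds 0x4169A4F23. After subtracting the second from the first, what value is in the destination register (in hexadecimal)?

0x2D00579D5

Subtract column by column in base 16:
  8-3 → 5
  F-2 → D
  8-F → 9 (borrow)
  C-4-1 → 7
  F-A → 5
  9-9 → 0
  6-6 → 0
  E-1 → D
  6-4 → 2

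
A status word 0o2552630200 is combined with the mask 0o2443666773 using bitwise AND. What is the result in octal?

0o2442620200

AND each oct digit independently (no carries):
  2&2=2, 5&4=4, 5&4=4, 2&3=2, 6&6=6, 3&6=2, 0&6=0, 2&7=2, 0&7=0, 0&3=0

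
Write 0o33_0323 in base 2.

Each octal digit is 3 bits: 3=011 3=011 0=000 3=011 2=010 3=011.

0b11011000011010011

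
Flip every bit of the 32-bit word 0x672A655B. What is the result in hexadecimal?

Each hex digit d becomes F−d:
  6→9, 7→8, 2→D, A→5, 6→9, 5→A, 5→A, B→4

0x98D59AA4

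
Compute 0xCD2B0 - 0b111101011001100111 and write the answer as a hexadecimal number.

0b111101011001100111 = 0x3D667 in hexadecimal.
Subtract column by column in base 16:
  0-7 → 9 (borrow)
  B-6-1 → 4
  2-6 → C (borrow)
  D-D-1 → F (borrow)
  C-3-1 → 8

0x8FC49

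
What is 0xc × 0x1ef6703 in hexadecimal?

0x1738d424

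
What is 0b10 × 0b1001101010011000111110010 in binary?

Multiply each base-2 digit by 2, carrying:
  0×2 = 0 → write 0
  1×2 = 2 → write 0 carry 1
  0×2+1 = 1 → write 1
  0×2 = 0 → write 0
  1×2 = 2 → write 0 carry 1
  1×2+1 = 3 → write 1 carry 1
  1×2+1 = 3 → write 1 carry 1
  1×2+1 = 3 → write 1 carry 1
  1×2+1 = 3 → write 1 carry 1
  0×2+1 = 1 → write 1
  0×2 = 0 → write 0
  0×2 = 0 → write 0
  1×2 = 2 → write 0 carry 1
  1×2+1 = 3 → write 1 carry 1
  0×2+1 = 1 → write 1
  0×2 = 0 → write 0
  1×2 = 2 → write 0 carry 1
  0×2+1 = 1 → write 1
  1×2 = 2 → write 0 carry 1
  0×2+1 = 1 → write 1
  1×2 = 2 → write 0 carry 1
  1×2+1 = 3 → write 1 carry 1
  0×2+1 = 1 → write 1
  0×2 = 0 → write 0
  1×2 = 2 → write 0 carry 1
  remaining carry: 1

0b10011010100110001111100100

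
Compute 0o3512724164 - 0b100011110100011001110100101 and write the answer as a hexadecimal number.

0x18B174CF

0o3512724164 = 0x1D2BA874 in hexadecimal.
0b100011110100011001110100101 = 0x47A33A5 in hexadecimal.
Subtract column by column in base 16:
  4-5 → F (borrow)
  7-A-1 → C (borrow)
  8-3-1 → 4
  A-3 → 7
  B-A → 1
  2-7 → B (borrow)
  D-4-1 → 8
  1-0 → 1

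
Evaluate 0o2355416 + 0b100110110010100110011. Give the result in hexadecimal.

0x1d4041

0o2355416 = 0x9db0e in hexadecimal.
0b100110110010100110011 = 0x136533 in hexadecimal.
Add column by column in base 16, right to left:
  e+3 = 1 carry 1
  0+3+1 = 4
  b+5 = 0 carry 1
  d+6+1 = 4 carry 1
  9+3+1 = d
  0+1 = 1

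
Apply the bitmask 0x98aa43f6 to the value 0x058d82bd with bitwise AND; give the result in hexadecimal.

0x008802b4

AND each hex digit independently (no carries):
  0&9=0, 5&8=0, 8&a=8, d&a=8, 8&4=0, 2&3=2, b&f=b, d&6=4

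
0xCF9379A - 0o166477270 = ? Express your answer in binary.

0b1011000111101011100011100010

0xCF9379A = 0b1100111110010011011110011010 in binary.
0o166477270 = 0b1110110100111111010111000 in binary.
Subtract column by column in base 2:
  0-0 → 0
  1-0 → 1
  0-0 → 0
  1-1 → 0
  1-1 → 0
  0-1 → 1 (borrow)
  0-0-1 → 1 (borrow)
  1-1-1 → 1 (borrow)
  1-0-1 → 0
  1-1 → 0
  1-1 → 0
  0-1 → 1 (borrow)
  1-1-1 → 1 (borrow)
  1-1-1 → 1 (borrow)
  0-1-1 → 0 (borrow)
  0-0-1 → 1 (borrow)
  1-0-1 → 0
  0-1 → 1 (borrow)
  0-0-1 → 1 (borrow)
  1-1-1 → 1 (borrow)
  1-1-1 → 1 (borrow)
  1-0-1 → 0
  1-1 → 0
  1-1 → 0
  0-1 → 1 (borrow)
  0-0-1 → 1 (borrow)
  1-0-1 → 0
  1-0 → 1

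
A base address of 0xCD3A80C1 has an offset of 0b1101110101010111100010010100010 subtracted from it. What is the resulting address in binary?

0b1011110100011101011110000011111

0xCD3A80C1 = 0b11001101001110101000000011000001 in binary.
Subtract column by column in base 2:
  1-0 → 1
  0-1 → 1 (borrow)
  0-0-1 → 1 (borrow)
  0-0-1 → 1 (borrow)
  0-0-1 → 1 (borrow)
  0-1-1 → 0 (borrow)
  1-0-1 → 0
  1-1 → 0
  0-0 → 0
  0-0 → 0
  0-1 → 1 (borrow)
  0-0-1 → 1 (borrow)
  0-0-1 → 1 (borrow)
  0-0-1 → 1 (borrow)
  0-1-1 → 0 (borrow)
  1-1-1 → 1 (borrow)
  0-1-1 → 0 (borrow)
  1-1-1 → 1 (borrow)
  0-0-1 → 1 (borrow)
  1-1-1 → 1 (borrow)
  1-0-1 → 0
  1-1 → 0
  0-0 → 0
  0-1 → 1 (borrow)
  1-0-1 → 0
  0-1 → 1 (borrow)
  1-1-1 → 1 (borrow)
  1-1-1 → 1 (borrow)
  0-0-1 → 1 (borrow)
  0-1-1 → 0 (borrow)
  1-1-1 → 1 (borrow)
  1-0-1 → 0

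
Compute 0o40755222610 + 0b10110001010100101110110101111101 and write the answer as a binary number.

0b110111001000010000001001100000101

0o40755222610 = 0b100000111101101010010010110001000 in binary.
Add column by column in base 2, right to left:
  0+1 = 1
  0+0 = 0
  0+1 = 1
  1+1 = 0 carry 1
  0+1+1 = 0 carry 1
  0+1+1 = 0 carry 1
  0+1+1 = 0 carry 1
  1+0+1 = 0 carry 1
  1+1+1 = 1 carry 1
  0+0+1 = 1
  1+1 = 0 carry 1
  0+1+1 = 0 carry 1
  0+0+1 = 1
  1+1 = 0 carry 1
  0+1+1 = 0 carry 1
  0+1+1 = 0 carry 1
  1+0+1 = 0 carry 1
  0+1+1 = 0 carry 1
  1+0+1 = 0 carry 1
  0+0+1 = 1
  1+1 = 0 carry 1
  1+0+1 = 0 carry 1
  0+1+1 = 0 carry 1
  1+0+1 = 0 carry 1
  1+1+1 = 1 carry 1
  1+0+1 = 0 carry 1
  1+0+1 = 0 carry 1
  0+0+1 = 1
  0+1 = 1
  0+1 = 1
  0+0 = 0
  0+1 = 1
  1+0 = 1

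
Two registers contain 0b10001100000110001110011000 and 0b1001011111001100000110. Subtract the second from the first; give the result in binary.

0b10000010100111000010010010

Subtract column by column in base 2:
  0-0 → 0
  0-1 → 1 (borrow)
  0-1-1 → 0 (borrow)
  1-0-1 → 0
  1-0 → 1
  0-0 → 0
  0-0 → 0
  1-0 → 1
  1-1 → 0
  1-1 → 0
  0-0 → 0
  0-0 → 0
  0-1 → 1 (borrow)
  1-1-1 → 1 (borrow)
  1-1-1 → 1 (borrow)
  0-1-1 → 0 (borrow)
  0-1-1 → 0 (borrow)
  0-0-1 → 1 (borrow)
  0-1-1 → 0 (borrow)
  0-0-1 → 1 (borrow)
  1-0-1 → 0
  1-1 → 0
  0-0 → 0
  0-0 → 0
  0-0 → 0
  1-0 → 1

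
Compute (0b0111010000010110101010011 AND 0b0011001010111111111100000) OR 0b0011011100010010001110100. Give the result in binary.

0b0111010000010110101010011 AND 0b0011001010111111111100000 = 0b0011000000010110101000000.
Then OR with 0b0011011100010010001110100.

0b11011100010110101110100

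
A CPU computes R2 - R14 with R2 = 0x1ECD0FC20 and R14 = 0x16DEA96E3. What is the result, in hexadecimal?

0x7EE6653D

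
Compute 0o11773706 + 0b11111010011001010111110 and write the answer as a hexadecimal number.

0o11773706 = 0x27F7C6 in hexadecimal.
0b11111010011001010111110 = 0x7D32BE in hexadecimal.
Add column by column in base 16, right to left:
  6+E = 4 carry 1
  C+B+1 = 8 carry 1
  7+2+1 = A
  F+3 = 2 carry 1
  7+D+1 = 5 carry 1
  2+7+1 = A

0xA52A84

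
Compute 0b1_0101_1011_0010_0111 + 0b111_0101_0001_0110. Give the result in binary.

0b11101000000111101

Add column by column in base 2, right to left:
  1+0 = 1
  1+1 = 0 carry 1
  1+1+1 = 1 carry 1
  0+0+1 = 1
  0+1 = 1
  1+0 = 1
  0+0 = 0
  0+0 = 0
  1+1 = 0 carry 1
  1+0+1 = 0 carry 1
  0+1+1 = 0 carry 1
  1+0+1 = 0 carry 1
  1+1+1 = 1 carry 1
  0+1+1 = 0 carry 1
  1+1+1 = 1 carry 1
  0+0+1 = 1
  1+0 = 1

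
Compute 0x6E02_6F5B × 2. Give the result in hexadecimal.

Multiply each base-16 digit by 2, carrying:
  B×2 = 22 → write 6 carry 1
  5×2+1 = 11 → write B
  F×2 = 30 → write E carry 1
  6×2+1 = 13 → write D
  2×2 = 4 → write 4
  0×2 = 0 → write 0
  E×2 = 28 → write C carry 1
  6×2+1 = 13 → write D

0xDC04DEB6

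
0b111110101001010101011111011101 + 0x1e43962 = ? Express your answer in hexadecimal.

0b111110101001010101011111011101 = 0x3ea557dd in hexadecimal.
Add column by column in base 16, right to left:
  d+2 = f
  d+6 = 3 carry 1
  7+9+1 = 1 carry 1
  5+3+1 = 9
  5+4 = 9
  a+e = 8 carry 1
  e+1+1 = 0 carry 1
  3+0+1 = 4

0x4089913f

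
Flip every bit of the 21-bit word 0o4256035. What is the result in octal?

Each oct digit d becomes 7−d:
  4→3, 2→5, 5→2, 6→1, 0→7, 3→4, 5→2

0o3521742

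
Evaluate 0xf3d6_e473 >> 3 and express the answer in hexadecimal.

0x1e7adc8e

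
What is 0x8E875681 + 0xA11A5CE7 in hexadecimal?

Add column by column in base 16, right to left:
  1+7 = 8
  8+E = 6 carry 1
  6+C+1 = 3 carry 1
  5+5+1 = B
  7+A = 1 carry 1
  8+1+1 = A
  E+1 = F
  8+A = 2 carry 1
  final carry 1

0x12FA1B368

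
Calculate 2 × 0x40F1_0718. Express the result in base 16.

0x81E20E30

Multiply each base-16 digit by 2, carrying:
  8×2 = 16 → write 0 carry 1
  1×2+1 = 3 → write 3
  7×2 = 14 → write E
  0×2 = 0 → write 0
  1×2 = 2 → write 2
  F×2 = 30 → write E carry 1
  0×2+1 = 1 → write 1
  4×2 = 8 → write 8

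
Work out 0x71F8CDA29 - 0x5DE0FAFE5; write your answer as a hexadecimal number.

0x1417D2A44

Subtract column by column in base 16:
  9-5 → 4
  2-E → 4 (borrow)
  A-F-1 → A (borrow)
  D-A-1 → 2
  C-F → D (borrow)
  8-0-1 → 7
  F-E → 1
  1-D → 4 (borrow)
  7-5-1 → 1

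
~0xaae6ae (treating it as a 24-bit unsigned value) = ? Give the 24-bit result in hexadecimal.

Each hex digit d becomes f−d:
  a→5, a→5, e→1, 6→9, a→5, e→1

0x551951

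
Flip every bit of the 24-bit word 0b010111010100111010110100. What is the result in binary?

0b101000101011000101001011

Invert each bit: 010111010100111010110100 → 101000101011000101001011.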